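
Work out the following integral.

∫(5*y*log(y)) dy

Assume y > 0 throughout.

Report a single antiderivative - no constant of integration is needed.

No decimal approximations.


Answer: 5*y**2*log(y)/2 - 5*y**2/4.


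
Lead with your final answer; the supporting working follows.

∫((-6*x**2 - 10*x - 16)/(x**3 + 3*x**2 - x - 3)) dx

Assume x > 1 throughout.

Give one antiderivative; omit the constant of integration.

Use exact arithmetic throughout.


The answer is -4*log(x - 1) + 3*log(x + 1) - 5*log(x + 3).
Step 1. Decompose ∫((-6*x**2 - 10*x - 16)/(x**3 + 3*x**2 - x - 3)) dx by partial fractions, (-6*x**2 - 10*x - 16)/(x**3 + 3*x**2 - x - 3) = -5/(x + 3) + 3/(x + 1) - 4/(x - 1): now ∫(-4/(x - 1)) dx + ∫(3/(x + 1)) dx + ∫(-5/(x + 3)) dx.
Step 2. Evaluate the standard form [assuming x > 1]: now -4*log(x - 1) + ∫(3/(x + 1)) dx + ∫(-5/(x + 3)) dx.
Step 3. Evaluate the standard form [assuming x > -3]: now -4*log(x - 1) - 5*log(x + 3) + ∫(3/(x + 1)) dx.
Step 4. Evaluate the standard form [assuming x > -1]: now -4*log(x - 1) + 3*log(x + 1) - 5*log(x + 3).
Answer: -4*log(x - 1) + 3*log(x + 1) - 5*log(x + 3).


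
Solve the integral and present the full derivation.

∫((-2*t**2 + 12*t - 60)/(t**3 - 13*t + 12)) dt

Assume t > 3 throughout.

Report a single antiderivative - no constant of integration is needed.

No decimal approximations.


Step 1. Decompose ∫((-2*t**2 + 12*t - 60)/(t**3 - 13*t + 12)) dt by partial fractions, (-2*t**2 + 12*t - 60)/(t**3 - 13*t + 12) = -4/(t + 4) + 5/(t - 1) - 3/(t - 3): now ∫(-3/(t - 3)) dt + ∫(5/(t - 1)) dt + ∫(-4/(t + 4)) dt.
Step 2. Evaluate the standard form [assuming t > 3]: now -3*log(t - 3) + ∫(5/(t - 1)) dt + ∫(-4/(t + 4)) dt.
Step 3. Evaluate the standard form [assuming t > 1]: now -3*log(t - 3) + 5*log(t - 1) + ∫(-4/(t + 4)) dt.
Step 4. Evaluate the standard form [assuming t > -4]: now -3*log(t - 3) + 5*log(t - 1) - 4*log(t + 4).
Answer: -3*log(t - 3) + 5*log(t - 1) - 4*log(t + 4).


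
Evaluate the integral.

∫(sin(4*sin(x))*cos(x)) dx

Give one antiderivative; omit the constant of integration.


Answer: -cos(4*sin(x))/4.


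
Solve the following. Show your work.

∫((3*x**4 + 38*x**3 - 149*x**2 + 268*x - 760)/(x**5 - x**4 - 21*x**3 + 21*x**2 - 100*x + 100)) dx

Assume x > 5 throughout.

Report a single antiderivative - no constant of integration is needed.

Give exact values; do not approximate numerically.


Step 1. Decompose ∫((3*x**4 + 38*x**3 - 149*x**2 + 268*x - 760)/(x**5 - x**4 - 21*x**3 + 21*x**2 - 100*x + 100)) dx by partial fractions, (3*x**4 + 38*x**3 - 149*x**2 + 268*x - 760)/(x**5 - x**4 - 21*x**3 + 21*x**2 - 100*x + 100) = -4/(x**2 + 4) - 5/(x + 5) + 5/(x - 1) + 3/(x - 5): now ∫(3/(x - 5)) dx + ∫(5/(x - 1)) dx + ∫(-5/(x + 5)) dx + ∫(-4/(x**2 + 4)) dx.
Step 2. Evaluate the standard form [assuming x > 1]: now 5*log(x - 1) + ∫(3/(x - 5)) dx + ∫(-5/(x + 5)) dx + ∫(-4/(x**2 + 4)) dx.
Step 3. Evaluate the standard form [assuming x > 5]: now 3*log(x - 5) + 5*log(x - 1) + ∫(-5/(x + 5)) dx + ∫(-4/(x**2 + 4)) dx.
Step 4. Evaluate the standard form [assuming x > -5]: now 3*log(x - 5) + 5*log(x - 1) - 5*log(x + 5) + ∫(-4/(x**2 + 4)) dx.
Step 5. Evaluate the standard form: now 3*log(x - 5) + 5*log(x - 1) - 5*log(x + 5) - 2*atan(x/2).
Answer: 3*log(x - 5) + 5*log(x - 1) - 5*log(x + 5) - 2*atan(x/2).


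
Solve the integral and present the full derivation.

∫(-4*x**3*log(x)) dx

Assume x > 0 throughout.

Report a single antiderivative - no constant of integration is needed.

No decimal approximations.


Step 1. Integrate ∫(-4*x**3*log(x)) dx by parts with u = log(x), dv = (-4*x**3) dx, so v = -x**4 [assuming x > 0]: now -x**4*log(x) + ∫(x**3) dx.
Step 2. Evaluate the standard form: now -x**4*log(x) + x**4/4.
Answer: -x**4*log(x) + x**4/4.


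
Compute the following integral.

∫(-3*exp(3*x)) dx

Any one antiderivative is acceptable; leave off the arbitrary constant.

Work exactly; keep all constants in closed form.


Answer: -exp(3*x).


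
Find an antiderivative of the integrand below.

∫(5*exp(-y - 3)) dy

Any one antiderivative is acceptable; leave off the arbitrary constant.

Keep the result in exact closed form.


Answer: -5*exp(-y - 3).


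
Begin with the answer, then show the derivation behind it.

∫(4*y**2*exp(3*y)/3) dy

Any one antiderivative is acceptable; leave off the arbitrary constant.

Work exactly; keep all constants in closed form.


The answer is 4*y**2*exp(3*y)/9 - 8*y*exp(3*y)/27 + 8*exp(3*y)/81.
Step 1. Integrate ∫(4*y**2*exp(3*y)/3) dy by parts with u = y**2, dv = (4*exp(3*y)/3) dy, so v = 4*exp(3*y)/9: now 4*y**2*exp(3*y)/9 + ∫(-8*y*exp(3*y)/9) dy.
Step 2. Integrate ∫(-8*y*exp(3*y)/9) dy by parts with u = y, dv = (-8*exp(3*y)/9) dy, so v = -8*exp(3*y)/27: now 4*y**2*exp(3*y)/9 - 8*y*exp(3*y)/27 + ∫(8*exp(3*y)/27) dy.
Step 3. Evaluate the standard form: now 4*y**2*exp(3*y)/9 - 8*y*exp(3*y)/27 + 8*exp(3*y)/81.
Answer: 4*y**2*exp(3*y)/9 - 8*y*exp(3*y)/27 + 8*exp(3*y)/81.


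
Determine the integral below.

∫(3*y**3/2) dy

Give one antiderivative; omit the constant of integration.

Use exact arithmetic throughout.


Answer: 3*y**4/8.


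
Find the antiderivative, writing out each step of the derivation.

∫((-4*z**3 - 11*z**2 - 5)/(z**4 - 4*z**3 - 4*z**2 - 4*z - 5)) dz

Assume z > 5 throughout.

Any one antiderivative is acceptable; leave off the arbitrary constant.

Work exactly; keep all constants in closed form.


Step 1. Decompose ∫((-4*z**3 - 11*z**2 - 5)/(z**4 - 4*z**3 - 4*z**2 - 4*z - 5)) dz by partial fractions, (-4*z**3 - 11*z**2 - 5)/(z**4 - 4*z**3 - 4*z**2 - 4*z - 5) = -1/(z**2 + 1) + 1/(z + 1) - 5/(z - 5): now ∫(-5/(z - 5)) dz + ∫(1/(z + 1)) dz + ∫(-1/(z**2 + 1)) dz.
Step 2. Evaluate the standard form [assuming z > -1]: now log(z + 1) + ∫(-5/(z - 5)) dz + ∫(-1/(z**2 + 1)) dz.
Step 3. Evaluate the standard form [assuming z > 5]: now -5*log(z - 5) + log(z + 1) + ∫(-1/(z**2 + 1)) dz.
Step 4. Evaluate the standard form: now -5*log(z - 5) + log(z + 1) - atan(z).
Answer: -5*log(z - 5) + log(z + 1) - atan(z).


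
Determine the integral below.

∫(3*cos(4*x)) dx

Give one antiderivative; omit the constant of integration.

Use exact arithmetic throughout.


Answer: 3*sin(4*x)/4.


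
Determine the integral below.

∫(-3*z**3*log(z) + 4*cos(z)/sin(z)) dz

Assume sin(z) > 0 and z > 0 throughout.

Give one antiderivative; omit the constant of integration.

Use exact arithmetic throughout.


Answer: -3*z**4*log(z)/4 + 3*z**4/16 + 4*log(sin(z)).


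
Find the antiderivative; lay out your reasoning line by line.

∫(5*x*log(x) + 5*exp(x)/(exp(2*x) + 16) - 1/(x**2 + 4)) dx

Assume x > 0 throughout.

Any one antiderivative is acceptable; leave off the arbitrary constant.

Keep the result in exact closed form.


Step 1. Rewrite: now ∫(5*x*log(x)) dx + ∫(5*exp(x)/(exp(2*x) + 16)) dx + ∫(-1/(x**2 + 4)) dx.
Step 2. Substitute u = exp(x), turning ∫(5*exp(x)/(exp(2*x) + 16)) dx into ∫(5/(u**2 + 16)) du: now ∫(5*x*log(x)) dx + ∫(5/(u**2 + 16)) du + ∫(-1/(x**2 + 4)) dx.
Step 3. Evaluate the standard form: now 5*atan(u/4)/4 + ∫(5*x*log(x)) dx + ∫(-1/(x**2 + 4)) dx.
Step 4. Substitute back u = exp(x): now 5*atan(exp(x)/4)/4 + ∫(5*x*log(x)) dx + ∫(-1/(x**2 + 4)) dx.
Step 5. Integrate ∫(5*x*log(x)) dx by parts with u = log(x), dv = (5*x) dx, so v = 5*x**2/2 [assuming x > 0]: now 5*x**2*log(x)/2 + 5*atan(exp(x)/4)/4 + ∫(-5*x/2) dx + ∫(-1/(x**2 + 4)) dx.
Step 6. Evaluate the standard form: now 5*x**2*log(x)/2 - 5*x**2/4 + 5*atan(exp(x)/4)/4 + ∫(-1/(x**2 + 4)) dx.
Step 7. Evaluate the standard form: now 5*x**2*log(x)/2 - 5*x**2/4 - atan(x/2)/2 + 5*atan(exp(x)/4)/4.
Answer: 5*x**2*log(x)/2 - 5*x**2/4 - atan(x/2)/2 + 5*atan(exp(x)/4)/4.


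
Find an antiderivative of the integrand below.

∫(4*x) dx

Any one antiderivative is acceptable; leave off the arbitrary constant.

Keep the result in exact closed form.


Answer: 2*x**2.


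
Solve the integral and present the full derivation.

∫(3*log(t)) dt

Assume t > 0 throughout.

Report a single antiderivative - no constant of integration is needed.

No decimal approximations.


Step 1. Integrate ∫(3*log(t)) dt by parts with u = log(t), dv = (3) dt, so v = 3*t [assuming t > 0]: now 3*t*log(t) + ∫(-3) dt.
Step 2. Evaluate the standard form: now 3*t*log(t) - 3*t.
Answer: 3*t*log(t) - 3*t.


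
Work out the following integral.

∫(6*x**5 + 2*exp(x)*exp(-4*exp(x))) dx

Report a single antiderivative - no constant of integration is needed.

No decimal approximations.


Answer: x**6 - exp(-4*exp(x))/2.


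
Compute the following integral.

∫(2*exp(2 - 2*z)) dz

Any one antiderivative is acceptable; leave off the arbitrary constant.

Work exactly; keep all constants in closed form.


Answer: -exp(2 - 2*z).


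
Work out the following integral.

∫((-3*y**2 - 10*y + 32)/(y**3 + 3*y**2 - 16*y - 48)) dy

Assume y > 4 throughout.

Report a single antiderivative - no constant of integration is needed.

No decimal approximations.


Answer: -log(y - 4) - 5*log(y + 3) + 3*log(y + 4).


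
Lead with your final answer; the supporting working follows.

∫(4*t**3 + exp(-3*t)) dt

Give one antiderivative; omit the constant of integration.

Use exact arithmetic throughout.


The answer is t**4 - exp(-3*t)/3.
Step 1. Rewrite: now ∫(4*t**3) dt + ∫(exp(-3*t)) dt.
Step 2. Evaluate the standard form: now t**4 + ∫(exp(-3*t)) dt.
Step 3. Evaluate the standard form: now t**4 - exp(-3*t)/3.
Answer: t**4 - exp(-3*t)/3.


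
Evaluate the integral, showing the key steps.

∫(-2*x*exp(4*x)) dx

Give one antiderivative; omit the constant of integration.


Step 1. Integrate ∫(-2*x*exp(4*x)) dx by parts with u = x, dv = (-2*exp(4*x)) dx, so v = -exp(4*x)/2: now -x*exp(4*x)/2 + ∫(exp(4*x)/2) dx.
Step 2. Evaluate the standard form: now -x*exp(4*x)/2 + exp(4*x)/8.
Answer: -x*exp(4*x)/2 + exp(4*x)/8.


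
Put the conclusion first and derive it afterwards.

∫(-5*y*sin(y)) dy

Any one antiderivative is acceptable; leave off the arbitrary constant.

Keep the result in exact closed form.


The answer is 5*y*cos(y) - 5*sin(y).
Step 1. Integrate ∫(-5*y*sin(y)) dy by parts with u = y, dv = (-5*sin(y)) dy, so v = 5*cos(y): now 5*y*cos(y) + ∫(-5*cos(y)) dy.
Step 2. Evaluate the standard form: now 5*y*cos(y) - 5*sin(y).
Answer: 5*y*cos(y) - 5*sin(y).


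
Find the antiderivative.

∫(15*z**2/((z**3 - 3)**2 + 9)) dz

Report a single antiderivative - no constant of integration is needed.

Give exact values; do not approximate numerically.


Answer: 5*atan(z**3/3 - 1)/3.


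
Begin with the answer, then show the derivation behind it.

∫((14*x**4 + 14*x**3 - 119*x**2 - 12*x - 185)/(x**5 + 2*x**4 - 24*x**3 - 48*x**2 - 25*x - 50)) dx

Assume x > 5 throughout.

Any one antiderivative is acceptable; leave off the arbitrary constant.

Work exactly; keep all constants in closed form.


The answer is 4*log(x - 5) + 5*log(x + 2) + 5*log(x + 5) + atan(x).
Step 1. Decompose ∫((14*x**4 + 14*x**3 - 119*x**2 - 12*x - 185)/(x**5 + 2*x**4 - 24*x**3 - 48*x**2 - 25*x - 50)) dx by partial fractions, (14*x**4 + 14*x**3 - 119*x**2 - 12*x - 185)/(x**5 + 2*x**4 - 24*x**3 - 48*x**2 - 25*x - 50) = 1/(x**2 + 1) + 5/(x + 5) + 5/(x + 2) + 4/(x - 5): now ∫(4/(x - 5)) dx + ∫(5/(x + 2)) dx + ∫(5/(x + 5)) dx + ∫(1/(x**2 + 1)) dx.
Step 2. Evaluate the standard form [assuming x > 5]: now 4*log(x - 5) + ∫(5/(x + 2)) dx + ∫(5/(x + 5)) dx + ∫(1/(x**2 + 1)) dx.
Step 3. Evaluate the standard form [assuming x > -5]: now 4*log(x - 5) + 5*log(x + 5) + ∫(5/(x + 2)) dx + ∫(1/(x**2 + 1)) dx.
Step 4. Evaluate the standard form [assuming x > -2]: now 4*log(x - 5) + 5*log(x + 2) + 5*log(x + 5) + ∫(1/(x**2 + 1)) dx.
Step 5. Evaluate the standard form: now 4*log(x - 5) + 5*log(x + 2) + 5*log(x + 5) + atan(x).
Answer: 4*log(x - 5) + 5*log(x + 2) + 5*log(x + 5) + atan(x).


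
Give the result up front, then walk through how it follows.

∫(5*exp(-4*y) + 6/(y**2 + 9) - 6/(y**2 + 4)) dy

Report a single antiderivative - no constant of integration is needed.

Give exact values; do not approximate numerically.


The answer is 2*atan(y/3) - 3*atan(y/2) - 5*exp(-4*y)/4.
Step 1. Rewrite: now ∫(-6/(y**2 + 4)) dy + ∫(6/(y**2 + 9)) dy + ∫(5*exp(-4*y)) dy.
Step 2. Evaluate the standard form: now -3*atan(y/2) + ∫(6/(y**2 + 9)) dy + ∫(5*exp(-4*y)) dy.
Step 3. Evaluate the standard form: now -3*atan(y/2) + ∫(6/(y**2 + 9)) dy - 5*exp(-4*y)/4.
Step 4. Evaluate the standard form: now 2*atan(y/3) - 3*atan(y/2) - 5*exp(-4*y)/4.
Answer: 2*atan(y/3) - 3*atan(y/2) - 5*exp(-4*y)/4.


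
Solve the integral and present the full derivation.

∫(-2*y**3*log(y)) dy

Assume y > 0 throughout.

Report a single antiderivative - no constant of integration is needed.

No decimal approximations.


Step 1. Integrate ∫(-2*y**3*log(y)) dy by parts with u = log(y), dv = (-2*y**3) dy, so v = -y**4/2 [assuming y > 0]: now -y**4*log(y)/2 + ∫(y**3/2) dy.
Step 2. Evaluate the standard form: now -y**4*log(y)/2 + y**4/8.
Answer: -y**4*log(y)/2 + y**4/8.


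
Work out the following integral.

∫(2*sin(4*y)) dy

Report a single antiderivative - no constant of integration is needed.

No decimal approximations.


Answer: -cos(4*y)/2.


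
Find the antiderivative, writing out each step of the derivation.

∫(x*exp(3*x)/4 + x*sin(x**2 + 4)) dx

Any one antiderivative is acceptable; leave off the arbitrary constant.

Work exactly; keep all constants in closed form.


Step 1. Rewrite: now ∫(x*exp(3*x)/4) dx + ∫(x*sin(x**2 + 4)) dx.
Step 2. Integrate ∫(x*exp(3*x)/4) dx by parts with u = x, dv = (exp(3*x)/4) dx, so v = exp(3*x)/12: now x*exp(3*x)/12 + ∫(x*sin(x**2 + 4)) dx + ∫(-exp(3*x)/12) dx.
Step 3. Evaluate the standard form: now x*exp(3*x)/12 - exp(3*x)/36 + ∫(x*sin(x**2 + 4)) dx.
Step 4. Substitute u = x**2 + 4, turning ∫(x*sin(x**2 + 4)) dx into ∫(sin(u)/2) du: now x*exp(3*x)/12 - exp(3*x)/36 + ∫(sin(u)/2) du.
Step 5. Evaluate the standard form: now x*exp(3*x)/12 - exp(3*x)/36 - cos(u)/2.
Step 6. Substitute back u = x**2 + 4: now x*exp(3*x)/12 - exp(3*x)/36 - cos(x**2 + 4)/2.
Answer: x*exp(3*x)/12 - exp(3*x)/36 - cos(x**2 + 4)/2.


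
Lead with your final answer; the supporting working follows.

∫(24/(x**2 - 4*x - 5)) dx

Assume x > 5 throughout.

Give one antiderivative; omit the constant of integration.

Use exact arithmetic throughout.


The answer is 4*log(x - 5) - 4*log(x + 1).
Step 1. Decompose ∫(24/(x**2 - 4*x - 5)) dx by partial fractions, 24/(x**2 - 4*x - 5) = -4/(x + 1) + 4/(x - 5): now ∫(4/(x - 5)) dx + ∫(-4/(x + 1)) dx.
Step 2. Evaluate the standard form [assuming x > 5]: now 4*log(x - 5) + ∫(-4/(x + 1)) dx.
Step 3. Evaluate the standard form [assuming x > -1]: now 4*log(x - 5) - 4*log(x + 1).
Answer: 4*log(x - 5) - 4*log(x + 1).


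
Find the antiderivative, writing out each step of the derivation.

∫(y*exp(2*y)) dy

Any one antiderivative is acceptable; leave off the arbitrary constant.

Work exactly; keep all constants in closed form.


Step 1. Integrate ∫(y*exp(2*y)) dy by parts with u = y, dv = (exp(2*y)) dy, so v = exp(2*y)/2: now y*exp(2*y)/2 + ∫(-exp(2*y)/2) dy.
Step 2. Evaluate the standard form: now y*exp(2*y)/2 - exp(2*y)/4.
Answer: y*exp(2*y)/2 - exp(2*y)/4.


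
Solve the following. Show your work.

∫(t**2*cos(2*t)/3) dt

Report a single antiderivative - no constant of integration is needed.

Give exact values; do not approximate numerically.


Step 1. Integrate ∫(t**2*cos(2*t)/3) dt by parts with u = t**2, dv = (cos(2*t)/3) dt, so v = sin(2*t)/6: now t**2*sin(2*t)/6 + ∫(-t*sin(2*t)/3) dt.
Step 2. Integrate ∫(-t*sin(2*t)/3) dt by parts with u = t, dv = (-sin(2*t)/3) dt, so v = cos(2*t)/6: now t**2*sin(2*t)/6 + t*cos(2*t)/6 + ∫(-cos(2*t)/6) dt.
Step 3. Evaluate the standard form: now t**2*sin(2*t)/6 + t*cos(2*t)/6 - sin(2*t)/12.
Answer: t**2*sin(2*t)/6 + t*cos(2*t)/6 - sin(2*t)/12.


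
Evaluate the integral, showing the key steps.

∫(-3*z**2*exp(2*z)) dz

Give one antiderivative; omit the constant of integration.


Step 1. Integrate ∫(-3*z**2*exp(2*z)) dz by parts with u = z**2, dv = (-3*exp(2*z)) dz, so v = -3*exp(2*z)/2: now -3*z**2*exp(2*z)/2 + ∫(3*z*exp(2*z)) dz.
Step 2. Integrate ∫(3*z*exp(2*z)) dz by parts with u = z, dv = (3*exp(2*z)) dz, so v = 3*exp(2*z)/2: now -3*z**2*exp(2*z)/2 + 3*z*exp(2*z)/2 + ∫(-3*exp(2*z)/2) dz.
Step 3. Evaluate the standard form: now -3*z**2*exp(2*z)/2 + 3*z*exp(2*z)/2 - 3*exp(2*z)/4.
Answer: -3*z**2*exp(2*z)/2 + 3*z*exp(2*z)/2 - 3*exp(2*z)/4.


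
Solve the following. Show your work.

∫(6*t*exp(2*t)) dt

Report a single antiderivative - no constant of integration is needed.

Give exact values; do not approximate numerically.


Step 1. Integrate ∫(6*t*exp(2*t)) dt by parts with u = t, dv = (6*exp(2*t)) dt, so v = 3*exp(2*t): now 3*t*exp(2*t) + ∫(-3*exp(2*t)) dt.
Step 2. Evaluate the standard form: now 3*t*exp(2*t) - 3*exp(2*t)/2.
Answer: 3*t*exp(2*t) - 3*exp(2*t)/2.


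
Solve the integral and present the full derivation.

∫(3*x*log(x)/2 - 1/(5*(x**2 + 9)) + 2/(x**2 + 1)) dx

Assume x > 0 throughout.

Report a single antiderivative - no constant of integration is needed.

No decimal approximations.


Step 1. Rewrite: now ∫(3*x*log(x)/2) dx + ∫(2/(x**2 + 1)) dx + ∫(-1/(5*(x**2 + 9))) dx.
Step 2. Evaluate the standard form: now 2*atan(x) + ∫(3*x*log(x)/2) dx + ∫(-1/(5*(x**2 + 9))) dx.
Step 3. Integrate ∫(3*x*log(x)/2) dx by parts with u = log(x), dv = (3*x/2) dx, so v = 3*x**2/4 [assuming x > 0]: now 3*x**2*log(x)/4 + 2*atan(x) + ∫(-3*x/4) dx + ∫(-1/(5*(x**2 + 9))) dx.
Step 4. Evaluate the standard form: now 3*x**2*log(x)/4 - 3*x**2/8 + 2*atan(x) + ∫(-1/(5*(x**2 + 9))) dx.
Step 5. Evaluate the standard form: now 3*x**2*log(x)/4 - 3*x**2/8 - atan(x/3)/15 + 2*atan(x).
Answer: 3*x**2*log(x)/4 - 3*x**2/8 - atan(x/3)/15 + 2*atan(x).


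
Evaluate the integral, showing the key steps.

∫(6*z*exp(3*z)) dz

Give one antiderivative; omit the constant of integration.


Step 1. Integrate ∫(6*z*exp(3*z)) dz by parts with u = z, dv = (6*exp(3*z)) dz, so v = 2*exp(3*z): now 2*z*exp(3*z) + ∫(-2*exp(3*z)) dz.
Step 2. Evaluate the standard form: now 2*z*exp(3*z) - 2*exp(3*z)/3.
Answer: 2*z*exp(3*z) - 2*exp(3*z)/3.


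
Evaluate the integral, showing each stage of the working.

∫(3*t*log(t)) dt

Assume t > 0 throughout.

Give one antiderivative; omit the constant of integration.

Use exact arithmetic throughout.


Step 1. Integrate ∫(3*t*log(t)) dt by parts with u = log(t), dv = (3*t) dt, so v = 3*t**2/2 [assuming t > 0]: now 3*t**2*log(t)/2 + ∫(-3*t/2) dt.
Step 2. Evaluate the standard form: now 3*t**2*log(t)/2 - 3*t**2/4.
Answer: 3*t**2*log(t)/2 - 3*t**2/4.


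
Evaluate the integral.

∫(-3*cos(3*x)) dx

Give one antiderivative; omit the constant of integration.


Answer: -sin(3*x).


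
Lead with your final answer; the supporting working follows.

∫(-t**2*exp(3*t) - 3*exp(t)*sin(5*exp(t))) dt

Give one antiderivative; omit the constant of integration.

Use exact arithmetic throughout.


The answer is -t**2*exp(3*t)/3 + 2*t*exp(3*t)/9 - 2*exp(3*t)/27 + 3*cos(5*exp(t))/5.
Step 1. Rewrite: now ∫(-t**2*exp(3*t)) dt + ∫(-3*exp(t)*sin(5*exp(t))) dt.
Step 2. Integrate ∫(-t**2*exp(3*t)) dt by parts with u = t**2, dv = (-exp(3*t)) dt, so v = -exp(3*t)/3: now -t**2*exp(3*t)/3 + ∫(2*t*exp(3*t)/3) dt + ∫(-3*exp(t)*sin(5*exp(t))) dt.
Step 3. Integrate ∫(2*t*exp(3*t)/3) dt by parts with u = t, dv = (2*exp(3*t)/3) dt, so v = 2*exp(3*t)/9: now -t**2*exp(3*t)/3 + 2*t*exp(3*t)/9 + ∫(-3*exp(t)*sin(5*exp(t))) dt + ∫(-2*exp(3*t)/9) dt.
Step 4. Evaluate the standard form: now -t**2*exp(3*t)/3 + 2*t*exp(3*t)/9 - 2*exp(3*t)/27 + ∫(-3*exp(t)*sin(5*exp(t))) dt.
Step 5. Substitute u = exp(t), turning ∫(-3*exp(t)*sin(5*exp(t))) dt into ∫(-3*sin(5*u)) du: now -t**2*exp(3*t)/3 + 2*t*exp(3*t)/9 - 2*exp(3*t)/27 + ∫(-3*sin(5*u)) du.
Step 6. Evaluate the standard form: now -t**2*exp(3*t)/3 + 2*t*exp(3*t)/9 - 2*exp(3*t)/27 + 3*cos(5*u)/5.
Step 7. Substitute back u = exp(t): now -t**2*exp(3*t)/3 + 2*t*exp(3*t)/9 - 2*exp(3*t)/27 + 3*cos(5*exp(t))/5.
Answer: -t**2*exp(3*t)/3 + 2*t*exp(3*t)/9 - 2*exp(3*t)/27 + 3*cos(5*exp(t))/5.


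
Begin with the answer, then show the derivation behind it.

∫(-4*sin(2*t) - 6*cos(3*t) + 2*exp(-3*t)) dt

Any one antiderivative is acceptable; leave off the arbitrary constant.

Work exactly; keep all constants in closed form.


The answer is -2*sin(3*t) + 2*cos(2*t) - 2*exp(-3*t)/3.
Step 1. Rewrite: now ∫(2*exp(-3*t)) dt + ∫(-4*sin(2*t)) dt + ∫(-6*cos(3*t)) dt.
Step 2. Evaluate the standard form: now -2*sin(3*t) + ∫(2*exp(-3*t)) dt + ∫(-4*sin(2*t)) dt.
Step 3. Evaluate the standard form: now -2*sin(3*t) + 2*cos(2*t) + ∫(2*exp(-3*t)) dt.
Step 4. Evaluate the standard form: now -2*sin(3*t) + 2*cos(2*t) - 2*exp(-3*t)/3.
Answer: -2*sin(3*t) + 2*cos(2*t) - 2*exp(-3*t)/3.


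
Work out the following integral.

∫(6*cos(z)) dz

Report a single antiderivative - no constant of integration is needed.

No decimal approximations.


Answer: 6*sin(z).


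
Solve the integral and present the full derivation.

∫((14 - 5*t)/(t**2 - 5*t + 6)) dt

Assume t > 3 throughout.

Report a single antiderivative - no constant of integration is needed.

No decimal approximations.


Step 1. Decompose ∫((14 - 5*t)/(t**2 - 5*t + 6)) dt by partial fractions, (14 - 5*t)/(t**2 - 5*t + 6) = -4/(t - 2) - 1/(t - 3): now ∫(-1/(t - 3)) dt + ∫(-4/(t - 2)) dt.
Step 2. Evaluate the standard form [assuming t > 2]: now -4*log(t - 2) + ∫(-1/(t - 3)) dt.
Step 3. Evaluate the standard form [assuming t > 3]: now -log(t - 3) - 4*log(t - 2).
Answer: -log(t - 3) - 4*log(t - 2).


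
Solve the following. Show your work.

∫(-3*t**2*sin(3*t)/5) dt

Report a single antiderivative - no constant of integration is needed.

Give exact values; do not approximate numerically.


Step 1. Integrate ∫(-3*t**2*sin(3*t)/5) dt by parts with u = t**2, dv = (-3*sin(3*t)/5) dt, so v = cos(3*t)/5: now t**2*cos(3*t)/5 + ∫(-2*t*cos(3*t)/5) dt.
Step 2. Integrate ∫(-2*t*cos(3*t)/5) dt by parts with u = t, dv = (-2*cos(3*t)/5) dt, so v = -2*sin(3*t)/15: now t**2*cos(3*t)/5 - 2*t*sin(3*t)/15 + ∫(2*sin(3*t)/15) dt.
Step 3. Evaluate the standard form: now t**2*cos(3*t)/5 - 2*t*sin(3*t)/15 - 2*cos(3*t)/45.
Answer: t**2*cos(3*t)/5 - 2*t*sin(3*t)/15 - 2*cos(3*t)/45.


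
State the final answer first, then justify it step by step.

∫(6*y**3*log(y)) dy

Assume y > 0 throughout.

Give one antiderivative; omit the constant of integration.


The answer is 3*y**4*log(y)/2 - 3*y**4/8.
Step 1. Integrate ∫(6*y**3*log(y)) dy by parts with u = log(y), dv = (6*y**3) dy, so v = 3*y**4/2 [assuming y > 0]: now 3*y**4*log(y)/2 + ∫(-3*y**3/2) dy.
Step 2. Evaluate the standard form: now 3*y**4*log(y)/2 - 3*y**4/8.
Answer: 3*y**4*log(y)/2 - 3*y**4/8.


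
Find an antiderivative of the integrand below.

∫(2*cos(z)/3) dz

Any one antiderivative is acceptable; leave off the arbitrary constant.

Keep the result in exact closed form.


Answer: 2*sin(z)/3.


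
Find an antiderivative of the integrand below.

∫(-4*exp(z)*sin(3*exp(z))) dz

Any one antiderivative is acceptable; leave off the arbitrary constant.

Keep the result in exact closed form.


Answer: 4*cos(3*exp(z))/3.


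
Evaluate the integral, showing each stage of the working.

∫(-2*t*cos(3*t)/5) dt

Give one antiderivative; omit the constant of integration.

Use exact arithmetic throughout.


Step 1. Integrate ∫(-2*t*cos(3*t)/5) dt by parts with u = t, dv = (-2*cos(3*t)/5) dt, so v = -2*sin(3*t)/15: now -2*t*sin(3*t)/15 + ∫(2*sin(3*t)/15) dt.
Step 2. Evaluate the standard form: now -2*t*sin(3*t)/15 - 2*cos(3*t)/45.
Answer: -2*t*sin(3*t)/15 - 2*cos(3*t)/45.


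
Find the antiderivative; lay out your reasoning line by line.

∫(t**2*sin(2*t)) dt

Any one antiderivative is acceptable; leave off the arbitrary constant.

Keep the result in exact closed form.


Step 1. Integrate ∫(t**2*sin(2*t)) dt by parts with u = t**2, dv = (sin(2*t)) dt, so v = -cos(2*t)/2: now -t**2*cos(2*t)/2 + ∫(t*cos(2*t)) dt.
Step 2. Integrate ∫(t*cos(2*t)) dt by parts with u = t, dv = (cos(2*t)) dt, so v = sin(2*t)/2: now -t**2*cos(2*t)/2 + t*sin(2*t)/2 + ∫(-sin(2*t)/2) dt.
Step 3. Evaluate the standard form: now -t**2*cos(2*t)/2 + t*sin(2*t)/2 + cos(2*t)/4.
Answer: -t**2*cos(2*t)/2 + t*sin(2*t)/2 + cos(2*t)/4.


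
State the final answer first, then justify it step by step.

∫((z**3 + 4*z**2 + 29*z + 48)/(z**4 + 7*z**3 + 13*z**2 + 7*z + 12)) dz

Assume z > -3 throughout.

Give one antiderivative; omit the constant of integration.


The answer is -3*log(z + 3) + 4*log(z + 4) + 4*atan(z).
Step 1. Decompose ∫((z**3 + 4*z**2 + 29*z + 48)/(z**4 + 7*z**3 + 13*z**2 + 7*z + 12)) dz by partial fractions, (z**3 + 4*z**2 + 29*z + 48)/(z**4 + 7*z**3 + 13*z**2 + 7*z + 12) = 4/(z**2 + 1) + 4/(z + 4) - 3/(z + 3): now ∫(-3/(z + 3)) dz + ∫(4/(z + 4)) dz + ∫(4/(z**2 + 1)) dz.
Step 2. Evaluate the standard form [assuming z > -3]: now -3*log(z + 3) + ∫(4/(z + 4)) dz + ∫(4/(z**2 + 1)) dz.
Step 3. Evaluate the standard form [assuming z > -4]: now -3*log(z + 3) + 4*log(z + 4) + ∫(4/(z**2 + 1)) dz.
Step 4. Evaluate the standard form: now -3*log(z + 3) + 4*log(z + 4) + 4*atan(z).
Answer: -3*log(z + 3) + 4*log(z + 4) + 4*atan(z).


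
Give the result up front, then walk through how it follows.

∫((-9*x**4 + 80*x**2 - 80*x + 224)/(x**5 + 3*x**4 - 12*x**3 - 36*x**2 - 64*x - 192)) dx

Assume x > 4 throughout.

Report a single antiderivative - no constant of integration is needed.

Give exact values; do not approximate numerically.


The answer is -log(x - 4) - 5*log(x + 3) - 3*log(x + 4) + 2*atan(x/2).
Step 1. Decompose ∫((-9*x**4 + 80*x**2 - 80*x + 224)/(x**5 + 3*x**4 - 12*x**3 - 36*x**2 - 64*x - 192)) dx by partial fractions, (-9*x**4 + 80*x**2 - 80*x + 224)/(x**5 + 3*x**4 - 12*x**3 - 36*x**2 - 64*x - 192) = 4/(x**2 + 4) - 3/(x + 4) - 5/(x + 3) - 1/(x - 4): now ∫(-1/(x - 4)) dx + ∫(-5/(x + 3)) dx + ∫(-3/(x + 4)) dx + ∫(4/(x**2 + 4)) dx.
Step 2. Evaluate the standard form [assuming x > 4]: now -log(x - 4) + ∫(-5/(x + 3)) dx + ∫(-3/(x + 4)) dx + ∫(4/(x**2 + 4)) dx.
Step 3. Evaluate the standard form [assuming x > -3]: now -log(x - 4) - 5*log(x + 3) + ∫(-3/(x + 4)) dx + ∫(4/(x**2 + 4)) dx.
Step 4. Evaluate the standard form [assuming x > -4]: now -log(x - 4) - 5*log(x + 3) - 3*log(x + 4) + ∫(4/(x**2 + 4)) dx.
Step 5. Evaluate the standard form: now -log(x - 4) - 5*log(x + 3) - 3*log(x + 4) + 2*atan(x/2).
Answer: -log(x - 4) - 5*log(x + 3) - 3*log(x + 4) + 2*atan(x/2).


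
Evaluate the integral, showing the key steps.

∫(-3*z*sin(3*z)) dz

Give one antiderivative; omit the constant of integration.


Step 1. Integrate ∫(-3*z*sin(3*z)) dz by parts with u = z, dv = (-3*sin(3*z)) dz, so v = cos(3*z): now z*cos(3*z) + ∫(-cos(3*z)) dz.
Step 2. Evaluate the standard form: now z*cos(3*z) - sin(3*z)/3.
Answer: z*cos(3*z) - sin(3*z)/3.


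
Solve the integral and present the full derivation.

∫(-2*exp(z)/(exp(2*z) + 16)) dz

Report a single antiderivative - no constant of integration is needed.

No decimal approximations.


Step 1. Substitute u = exp(z), turning ∫(-2*exp(z)/(exp(2*z) + 16)) dz into ∫(-2/(u**2 + 16)) du: now ∫(-2/(u**2 + 16)) du.
Step 2. Evaluate the standard form: now -atan(u/4)/2.
Step 3. Substitute back u = exp(z): now -atan(exp(z)/4)/2.
Answer: -atan(exp(z)/4)/2.


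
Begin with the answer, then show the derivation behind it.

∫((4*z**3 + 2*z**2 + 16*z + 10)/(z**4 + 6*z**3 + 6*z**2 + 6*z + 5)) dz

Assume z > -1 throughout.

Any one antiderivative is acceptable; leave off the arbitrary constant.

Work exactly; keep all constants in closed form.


The answer is -log(z + 1) + 5*log(z + 5) + 2*atan(z).
Step 1. Decompose ∫((4*z**3 + 2*z**2 + 16*z + 10)/(z**4 + 6*z**3 + 6*z**2 + 6*z + 5)) dz by partial fractions, (4*z**3 + 2*z**2 + 16*z + 10)/(z**4 + 6*z**3 + 6*z**2 + 6*z + 5) = 2/(z**2 + 1) + 5/(z + 5) - 1/(z + 1): now ∫(-1/(z + 1)) dz + ∫(5/(z + 5)) dz + ∫(2/(z**2 + 1)) dz.
Step 2. Evaluate the standard form [assuming z > -5]: now 5*log(z + 5) + ∫(-1/(z + 1)) dz + ∫(2/(z**2 + 1)) dz.
Step 3. Evaluate the standard form [assuming z > -1]: now -log(z + 1) + 5*log(z + 5) + ∫(2/(z**2 + 1)) dz.
Step 4. Evaluate the standard form: now -log(z + 1) + 5*log(z + 5) + 2*atan(z).
Answer: -log(z + 1) + 5*log(z + 5) + 2*atan(z).


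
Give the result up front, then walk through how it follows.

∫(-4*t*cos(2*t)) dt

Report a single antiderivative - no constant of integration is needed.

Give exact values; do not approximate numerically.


The answer is -2*t*sin(2*t) - cos(2*t).
Step 1. Integrate ∫(-4*t*cos(2*t)) dt by parts with u = t, dv = (-4*cos(2*t)) dt, so v = -2*sin(2*t): now -2*t*sin(2*t) + ∫(2*sin(2*t)) dt.
Step 2. Evaluate the standard form: now -2*t*sin(2*t) - cos(2*t).
Answer: -2*t*sin(2*t) - cos(2*t).


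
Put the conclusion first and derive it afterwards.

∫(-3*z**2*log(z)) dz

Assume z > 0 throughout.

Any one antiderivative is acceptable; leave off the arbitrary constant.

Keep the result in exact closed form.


The answer is -z**3*log(z) + z**3/3.
Step 1. Integrate ∫(-3*z**2*log(z)) dz by parts with u = log(z), dv = (-3*z**2) dz, so v = -z**3 [assuming z > 0]: now -z**3*log(z) + ∫(z**2) dz.
Step 2. Evaluate the standard form: now -z**3*log(z) + z**3/3.
Answer: -z**3*log(z) + z**3/3.


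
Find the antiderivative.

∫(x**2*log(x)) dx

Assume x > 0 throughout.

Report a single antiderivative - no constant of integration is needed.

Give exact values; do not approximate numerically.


Answer: x**3*log(x)/3 - x**3/9.


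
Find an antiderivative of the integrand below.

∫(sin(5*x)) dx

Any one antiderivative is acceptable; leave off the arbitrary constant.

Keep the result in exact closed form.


Answer: -cos(5*x)/5.


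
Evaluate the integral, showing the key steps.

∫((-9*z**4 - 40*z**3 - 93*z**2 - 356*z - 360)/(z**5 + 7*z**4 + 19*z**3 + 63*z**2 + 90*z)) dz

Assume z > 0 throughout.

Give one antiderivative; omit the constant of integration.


Step 1. Decompose ∫((-9*z**4 - 40*z**3 - 93*z**2 - 356*z - 360)/(z**5 + 7*z**4 + 19*z**3 + 63*z**2 + 90*z)) dz by partial fractions, (-9*z**4 - 40*z**3 - 93*z**2 - 356*z - 360)/(z**5 + 7*z**4 + 19*z**3 + 63*z**2 + 90*z) = 4/(z**2 + 9) - 3/(z + 5) - 2/(z + 2) - 4/z: now ∫(-4/z) dz + ∫(-2/(z + 2)) dz + ∫(-3/(z + 5)) dz + ∫(4/(z**2 + 9)) dz.
Step 2. Evaluate the standard form [assuming z > -2]: now -2*log(z + 2) + ∫(-4/z) dz + ∫(-3/(z + 5)) dz + ∫(4/(z**2 + 9)) dz.
Step 3. Evaluate the standard form [assuming z > -5]: now -2*log(z + 2) - 3*log(z + 5) + ∫(-4/z) dz + ∫(4/(z**2 + 9)) dz.
Step 4. Evaluate the standard form [assuming z > 0]: now -4*log(z) - 2*log(z + 2) - 3*log(z + 5) + ∫(4/(z**2 + 9)) dz.
Step 5. Evaluate the standard form: now -4*log(z) - 2*log(z + 2) - 3*log(z + 5) + 4*atan(z/3)/3.
Answer: -4*log(z) - 2*log(z + 2) - 3*log(z + 5) + 4*atan(z/3)/3.


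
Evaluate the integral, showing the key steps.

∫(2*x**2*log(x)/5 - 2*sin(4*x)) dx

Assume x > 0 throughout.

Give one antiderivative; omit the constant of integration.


Step 1. Rewrite: now ∫(2*x**2*log(x)/5) dx + ∫(-2*sin(4*x)) dx.
Step 2. Evaluate the standard form: now cos(4*x)/2 + ∫(2*x**2*log(x)/5) dx.
Step 3. Integrate ∫(2*x**2*log(x)/5) dx by parts with u = log(x), dv = (2*x**2/5) dx, so v = 2*x**3/15 [assuming x > 0]: now 2*x**3*log(x)/15 + cos(4*x)/2 + ∫(-2*x**2/15) dx.
Step 4. Evaluate the standard form: now 2*x**3*log(x)/15 - 2*x**3/45 + cos(4*x)/2.
Answer: 2*x**3*log(x)/15 - 2*x**3/45 + cos(4*x)/2.


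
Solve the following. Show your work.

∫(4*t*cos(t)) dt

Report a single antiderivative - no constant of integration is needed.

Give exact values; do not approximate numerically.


Step 1. Integrate ∫(4*t*cos(t)) dt by parts with u = t, dv = (4*cos(t)) dt, so v = 4*sin(t): now 4*t*sin(t) + ∫(-4*sin(t)) dt.
Step 2. Evaluate the standard form: now 4*t*sin(t) + 4*cos(t).
Answer: 4*t*sin(t) + 4*cos(t).


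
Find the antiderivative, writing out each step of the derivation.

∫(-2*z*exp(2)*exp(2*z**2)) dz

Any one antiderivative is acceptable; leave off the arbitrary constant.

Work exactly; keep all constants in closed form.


Step 1. Substitute u = z**2 + 1, turning ∫(-2*z*exp(2)*exp(2*z**2)) dz into ∫(-exp(2*u)) du: now ∫(-exp(2*u)) du.
Step 2. Evaluate the standard form: now -exp(2*u)/2.
Step 3. Substitute back u = z**2 + 1: now -exp(2*z**2 + 2)/2.
Answer: -exp(2*z**2 + 2)/2.


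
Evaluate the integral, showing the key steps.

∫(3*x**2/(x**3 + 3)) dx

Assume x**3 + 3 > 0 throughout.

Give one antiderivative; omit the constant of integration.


Step 1. Substitute u = x**3 + 3, turning ∫(3*x**2/(x**3 + 3)) dx into ∫(1/u) du: now ∫(1/u) du.
Step 2. Evaluate the standard form [assuming u > 0]: now log(u).
Step 3. Substitute back u = x**3 + 3: now log(x**3 + 3).
Answer: log(x**3 + 3).


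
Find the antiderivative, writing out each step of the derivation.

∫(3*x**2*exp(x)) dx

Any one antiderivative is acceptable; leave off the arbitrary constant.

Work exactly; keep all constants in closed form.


Step 1. Integrate ∫(3*x**2*exp(x)) dx by parts with u = x**2, dv = (3*exp(x)) dx, so v = 3*exp(x): now 3*x**2*exp(x) + ∫(-6*x*exp(x)) dx.
Step 2. Integrate ∫(-6*x*exp(x)) dx by parts with u = x, dv = (-6*exp(x)) dx, so v = -6*exp(x): now 3*x**2*exp(x) - 6*x*exp(x) + ∫(6*exp(x)) dx.
Step 3. Evaluate the standard form: now 3*x**2*exp(x) - 6*x*exp(x) + 6*exp(x).
Answer: 3*x**2*exp(x) - 6*x*exp(x) + 6*exp(x).


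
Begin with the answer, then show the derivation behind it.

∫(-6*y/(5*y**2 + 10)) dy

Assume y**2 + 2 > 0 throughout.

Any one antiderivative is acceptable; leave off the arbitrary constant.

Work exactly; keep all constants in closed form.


The answer is -3*log(y**2 + 2)/5.
Step 1. Substitute u = y**2 + 2, turning ∫(-6*y/(5*y**2 + 10)) dy into ∫(-3/(5*u)) du: now ∫(-3/(5*u)) du.
Step 2. Evaluate the standard form [assuming u > 0]: now -3*log(u)/5.
Step 3. Substitute back u = y**2 + 2: now -3*log(y**2 + 2)/5.
Answer: -3*log(y**2 + 2)/5.


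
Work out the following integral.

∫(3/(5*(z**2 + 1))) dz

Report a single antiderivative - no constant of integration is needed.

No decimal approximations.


Answer: 3*atan(z)/5.


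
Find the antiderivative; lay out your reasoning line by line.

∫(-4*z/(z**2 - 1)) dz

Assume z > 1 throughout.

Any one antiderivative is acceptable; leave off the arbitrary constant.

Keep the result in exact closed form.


Step 1. Decompose ∫(-4*z/(z**2 - 1)) dz by partial fractions, -4*z/(z**2 - 1) = -2/(z + 1) - 2/(z - 1): now ∫(-2/(z - 1)) dz + ∫(-2/(z + 1)) dz.
Step 2. Evaluate the standard form [assuming z > -1]: now -2*log(z + 1) + ∫(-2/(z - 1)) dz.
Step 3. Evaluate the standard form [assuming z > 1]: now -2*log(z - 1) - 2*log(z + 1).
Answer: -2*log(z - 1) - 2*log(z + 1).


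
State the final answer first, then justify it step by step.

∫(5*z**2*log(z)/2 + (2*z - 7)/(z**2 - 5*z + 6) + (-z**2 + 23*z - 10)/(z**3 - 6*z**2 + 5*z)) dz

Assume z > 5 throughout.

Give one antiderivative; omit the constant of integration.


The answer is 5*z**3*log(z)/6 - 5*z**3/18 - 2*log(z) + 4*log(z - 5) - log(z - 3) + 3*log(z - 2) - 3*log(z - 1).
Step 1. Rewrite: now ∫(5*z**2*log(z)/2) dz + ∫((2*z - 7)/(z**2 - 5*z + 6)) dz + ∫((-z**2 + 23*z - 10)/(z**3 - 6*z**2 + 5*z)) dz.
Step 2. Integrate ∫(5*z**2*log(z)/2) dz by parts with u = log(z), dv = (5*z**2/2) dz, so v = 5*z**3/6 [assuming z > 0]: now 5*z**3*log(z)/6 + ∫(-5*z**2/6) dz + ∫((2*z - 7)/(z**2 - 5*z + 6)) dz + ∫((-z**2 + 23*z - 10)/(z**3 - 6*z**2 + 5*z)) dz.
Step 3. Evaluate the standard form: now 5*z**3*log(z)/6 - 5*z**3/18 + ∫((2*z - 7)/(z**2 - 5*z + 6)) dz + ∫((-z**2 + 23*z - 10)/(z**3 - 6*z**2 + 5*z)) dz.
Step 4. Decompose ∫((2*z - 7)/(z**2 - 5*z + 6)) dz by partial fractions, (2*z - 7)/(z**2 - 5*z + 6) = 3/(z - 2) - 1/(z - 3): now 5*z**3*log(z)/6 - 5*z**3/18 + ∫((-z**2 + 23*z - 10)/(z**3 - 6*z**2 + 5*z)) dz + ∫(-1/(z - 3)) dz + ∫(3/(z - 2)) dz.
Step 5. Evaluate the standard form [assuming z > 2]: now 5*z**3*log(z)/6 - 5*z**3/18 + 3*log(z - 2) + ∫((-z**2 + 23*z - 10)/(z**3 - 6*z**2 + 5*z)) dz + ∫(-1/(z - 3)) dz.
Step 6. Evaluate the standard form [assuming z > 3]: now 5*z**3*log(z)/6 - 5*z**3/18 - log(z - 3) + 3*log(z - 2) + ∫((-z**2 + 23*z - 10)/(z**3 - 6*z**2 + 5*z)) dz.
Step 7. Decompose ∫((-z**2 + 23*z - 10)/(z**3 - 6*z**2 + 5*z)) dz by partial fractions, (-z**2 + 23*z - 10)/(z**3 - 6*z**2 + 5*z) = -3/(z - 1) + 4/(z - 5) - 2/z: now 5*z**3*log(z)/6 - 5*z**3/18 - log(z - 3) + 3*log(z - 2) + ∫(-2/z) dz + ∫(4/(z - 5)) dz + ∫(-3/(z - 1)) dz.
Step 8. Evaluate the standard form [assuming z > 0]: now 5*z**3*log(z)/6 - 5*z**3/18 - 2*log(z) - log(z - 3) + 3*log(z - 2) + ∫(4/(z - 5)) dz + ∫(-3/(z - 1)) dz.
Step 9. Evaluate the standard form [assuming z > 5]: now 5*z**3*log(z)/6 - 5*z**3/18 - 2*log(z) + 4*log(z - 5) - log(z - 3) + 3*log(z - 2) + ∫(-3/(z - 1)) dz.
Step 10. Evaluate the standard form [assuming z > 1]: now 5*z**3*log(z)/6 - 5*z**3/18 - 2*log(z) + 4*log(z - 5) - log(z - 3) + 3*log(z - 2) - 3*log(z - 1).
Answer: 5*z**3*log(z)/6 - 5*z**3/18 - 2*log(z) + 4*log(z - 5) - log(z - 3) + 3*log(z - 2) - 3*log(z - 1).


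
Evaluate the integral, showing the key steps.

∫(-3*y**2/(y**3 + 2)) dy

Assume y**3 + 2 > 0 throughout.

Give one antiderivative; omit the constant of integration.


Step 1. Substitute u = y**3 + 2, turning ∫(-3*y**2/(y**3 + 2)) dy into ∫(-1/u) du: now ∫(-1/u) du.
Step 2. Evaluate the standard form [assuming u > 0]: now -log(u).
Step 3. Substitute back u = y**3 + 2: now -log(y**3 + 2).
Answer: -log(y**3 + 2).


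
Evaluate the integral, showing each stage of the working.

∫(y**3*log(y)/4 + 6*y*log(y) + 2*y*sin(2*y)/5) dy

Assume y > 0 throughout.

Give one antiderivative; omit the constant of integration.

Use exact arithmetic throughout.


Step 1. Rewrite: now ∫(6*y*log(y)) dy + ∫(2*y*sin(2*y)/5) dy + ∫(y**3*log(y)/4) dy.
Step 2. Integrate ∫(2*y*sin(2*y)/5) dy by parts with u = y, dv = (2*sin(2*y)/5) dy, so v = -cos(2*y)/5: now -y*cos(2*y)/5 + ∫(6*y*log(y)) dy + ∫(y**3*log(y)/4) dy + ∫(cos(2*y)/5) dy.
Step 3. Evaluate the standard form: now -y*cos(2*y)/5 + sin(2*y)/10 + ∫(6*y*log(y)) dy + ∫(y**3*log(y)/4) dy.
Step 4. Integrate ∫(y**3*log(y)/4) dy by parts with u = log(y), dv = (y**3/4) dy, so v = y**4/16 [assuming y > 0]: now y**4*log(y)/16 - y*cos(2*y)/5 + sin(2*y)/10 + ∫(-y**3/16) dy + ∫(6*y*log(y)) dy.
Step 5. Evaluate the standard form: now y**4*log(y)/16 - y**4/64 - y*cos(2*y)/5 + sin(2*y)/10 + ∫(6*y*log(y)) dy.
Step 6. Integrate ∫(6*y*log(y)) dy by parts with u = log(y), dv = (6*y) dy, so v = 3*y**2 [assuming y > 0]: now y**4*log(y)/16 - y**4/64 + 3*y**2*log(y) - y*cos(2*y)/5 + sin(2*y)/10 + ∫(-3*y) dy.
Step 7. Evaluate the standard form: now y**4*log(y)/16 - y**4/64 + 3*y**2*log(y) - 3*y**2/2 - y*cos(2*y)/5 + sin(2*y)/10.
Answer: y**4*log(y)/16 - y**4/64 + 3*y**2*log(y) - 3*y**2/2 - y*cos(2*y)/5 + sin(2*y)/10.


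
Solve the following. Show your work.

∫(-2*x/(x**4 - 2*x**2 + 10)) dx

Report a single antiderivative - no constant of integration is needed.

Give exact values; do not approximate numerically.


Step 1. Substitute u = x**2 - 1, turning ∫(-2*x/(x**4 - 2*x**2 + 10)) dx into ∫(-1/(u**2 + 9)) du: now ∫(-1/(u**2 + 9)) du.
Step 2. Evaluate the standard form: now -atan(u/3)/3.
Step 3. Substitute back u = x**2 - 1: now -atan(x**2/3 - 1/3)/3.
Answer: -atan(x**2/3 - 1/3)/3.


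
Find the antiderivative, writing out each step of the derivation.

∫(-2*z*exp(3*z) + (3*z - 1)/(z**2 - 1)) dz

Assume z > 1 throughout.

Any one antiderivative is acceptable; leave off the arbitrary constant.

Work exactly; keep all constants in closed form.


Step 1. Rewrite: now ∫(-2*z*exp(3*z)) dz + ∫((3*z - 1)/(z**2 - 1)) dz.
Step 2. Decompose ∫((3*z - 1)/(z**2 - 1)) dz by partial fractions, (3*z - 1)/(z**2 - 1) = 2/(z + 1) + 1/(z - 1): now ∫(-2*z*exp(3*z)) dz + ∫(1/(z - 1)) dz + ∫(2/(z + 1)) dz.
Step 3. Evaluate the standard form [assuming z > -1]: now 2*log(z + 1) + ∫(-2*z*exp(3*z)) dz + ∫(1/(z - 1)) dz.
Step 4. Evaluate the standard form [assuming z > 1]: now log(z - 1) + 2*log(z + 1) + ∫(-2*z*exp(3*z)) dz.
Step 5. Integrate ∫(-2*z*exp(3*z)) dz by parts with u = z, dv = (-2*exp(3*z)) dz, so v = -2*exp(3*z)/3: now -2*z*exp(3*z)/3 + log(z - 1) + 2*log(z + 1) + ∫(2*exp(3*z)/3) dz.
Step 6. Evaluate the standard form: now -2*z*exp(3*z)/3 + 2*exp(3*z)/9 + log(z - 1) + 2*log(z + 1).
Answer: -2*z*exp(3*z)/3 + 2*exp(3*z)/9 + log(z - 1) + 2*log(z + 1).
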